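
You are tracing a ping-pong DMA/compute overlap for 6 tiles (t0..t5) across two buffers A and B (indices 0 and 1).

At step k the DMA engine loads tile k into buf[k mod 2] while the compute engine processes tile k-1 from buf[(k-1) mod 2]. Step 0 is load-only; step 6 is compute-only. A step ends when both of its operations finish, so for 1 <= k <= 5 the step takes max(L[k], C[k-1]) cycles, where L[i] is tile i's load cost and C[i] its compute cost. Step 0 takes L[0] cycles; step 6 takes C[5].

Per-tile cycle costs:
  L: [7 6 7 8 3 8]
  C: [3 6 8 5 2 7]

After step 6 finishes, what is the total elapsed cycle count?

  0. 7=7c; end=7; A:t0 B:-
  1. max(6,3)=6c; end=13; A:t0 B:t1
  2. max(7,6)=7c; end=20; A:t2 B:t1
  3. max(8,8)=8c; end=28; A:t2 B:t3
  4. max(3,5)=5c; end=33; A:t4 B:t3
  5. max(8,2)=8c; end=41; A:t4 B:t5
  6. 7=7c; end=48; A:t4 B:t5

end_cycle[6] = 48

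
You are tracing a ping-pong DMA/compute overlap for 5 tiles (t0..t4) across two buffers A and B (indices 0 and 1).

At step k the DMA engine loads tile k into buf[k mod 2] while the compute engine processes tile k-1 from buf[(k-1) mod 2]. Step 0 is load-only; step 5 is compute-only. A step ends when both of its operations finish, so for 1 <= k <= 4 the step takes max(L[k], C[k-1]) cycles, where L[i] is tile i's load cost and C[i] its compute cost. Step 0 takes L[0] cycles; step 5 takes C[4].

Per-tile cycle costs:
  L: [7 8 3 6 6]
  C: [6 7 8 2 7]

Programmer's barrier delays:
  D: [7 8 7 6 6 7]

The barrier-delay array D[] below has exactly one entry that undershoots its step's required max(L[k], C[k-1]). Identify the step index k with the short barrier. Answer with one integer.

hazard at step 3

[0] required=L[0]=7=7 vs D=7 ok
[1] required=max(L[1]=8,C[0]=6)=8 vs D=8 ok
[2] required=max(L[2]=3,C[1]=7)=7 vs D=7 ok
[3] required=max(L[3]=6,C[2]=8)=8 vs D=6 SHORT
[4] required=max(L[4]=6,C[3]=2)=6 vs D=6 ok
[5] required=C[4]=7=7 vs D=7 ok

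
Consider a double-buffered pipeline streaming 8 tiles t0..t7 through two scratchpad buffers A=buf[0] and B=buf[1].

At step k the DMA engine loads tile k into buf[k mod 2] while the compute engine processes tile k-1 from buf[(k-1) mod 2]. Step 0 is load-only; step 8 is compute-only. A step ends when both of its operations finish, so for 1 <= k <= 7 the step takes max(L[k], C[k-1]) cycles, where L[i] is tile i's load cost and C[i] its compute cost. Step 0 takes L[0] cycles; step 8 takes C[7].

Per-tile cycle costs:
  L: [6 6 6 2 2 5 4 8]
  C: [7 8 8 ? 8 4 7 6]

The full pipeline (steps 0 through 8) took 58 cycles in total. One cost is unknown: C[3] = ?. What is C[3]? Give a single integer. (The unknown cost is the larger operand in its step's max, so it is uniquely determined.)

step 0 = dur = L[0]=6 = 6
step 1 = dur = max(L[1]=6, C[0]=7) = 7
step 2 = dur = max(L[2]=6, C[1]=8) = 8
step 3 = dur = max(L[3]=2, C[2]=8) = 8
step 4 = dur = max(L[4]=2, C[3]=?) = C[3]  (unknown; binding)
step 5 = dur = max(L[5]=5, C[4]=8) = 8
step 6 = dur = max(L[6]=4, C[5]=4) = 4
step 7 = dur = max(L[7]=8, C[6]=7) = 8
step 8 = dur = C[7]=6 = 6
sum of known step durations = 55
dur[4] = total - known = 58 - 55 = 3
C[3] is the binding max in step 4, so C[3] = dur[4] = 3

C[3] = 3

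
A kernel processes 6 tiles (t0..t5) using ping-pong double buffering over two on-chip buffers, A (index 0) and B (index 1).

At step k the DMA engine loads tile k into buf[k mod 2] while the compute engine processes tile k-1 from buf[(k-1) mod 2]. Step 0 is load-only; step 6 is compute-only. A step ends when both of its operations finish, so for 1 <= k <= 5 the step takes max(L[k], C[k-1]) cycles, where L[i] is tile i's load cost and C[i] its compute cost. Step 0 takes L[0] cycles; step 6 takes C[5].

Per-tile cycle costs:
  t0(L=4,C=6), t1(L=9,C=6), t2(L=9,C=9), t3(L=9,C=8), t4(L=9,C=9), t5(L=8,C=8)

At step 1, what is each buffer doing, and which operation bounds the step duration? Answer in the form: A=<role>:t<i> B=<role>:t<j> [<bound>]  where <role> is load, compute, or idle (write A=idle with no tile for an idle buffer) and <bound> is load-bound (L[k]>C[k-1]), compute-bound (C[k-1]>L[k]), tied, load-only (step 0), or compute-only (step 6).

step 1: A=compute:t0 B=load:t1 [load-bound]

k=0 load=t0/4c comp=- wait=4 total=4
k=1 load=t1/9c comp=t0/6c wait=9 total=13
k=2 load=t2/9c comp=t1/6c wait=9 total=22
k=3 load=t3/9c comp=t2/9c wait=9 total=31
k=4 load=t4/9c comp=t3/8c wait=9 total=40
k=5 load=t5/8c comp=t4/9c wait=9 total=49
k=6 load=- comp=t5/8c wait=8 total=57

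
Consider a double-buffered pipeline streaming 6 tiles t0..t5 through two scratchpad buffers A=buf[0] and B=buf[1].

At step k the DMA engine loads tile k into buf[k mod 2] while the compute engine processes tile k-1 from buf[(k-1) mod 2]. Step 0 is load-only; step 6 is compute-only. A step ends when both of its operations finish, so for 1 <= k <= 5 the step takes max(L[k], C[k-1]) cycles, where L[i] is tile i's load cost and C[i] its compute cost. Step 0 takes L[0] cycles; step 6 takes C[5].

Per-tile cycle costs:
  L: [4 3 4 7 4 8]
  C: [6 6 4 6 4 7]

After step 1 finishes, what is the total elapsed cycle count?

  0. 4=4c; end=4; A:t0 B:-
  1. max(3,6)=6c; end=10; A:t0 B:t1
  2. max(4,6)=6c; end=16; A:t2 B:t1
  3. max(7,4)=7c; end=23; A:t2 B:t3
  4. max(4,6)=6c; end=29; A:t4 B:t3
  5. max(8,4)=8c; end=37; A:t4 B:t5
  6. 7=7c; end=44; A:t4 B:t5

end_cycle[1] = 10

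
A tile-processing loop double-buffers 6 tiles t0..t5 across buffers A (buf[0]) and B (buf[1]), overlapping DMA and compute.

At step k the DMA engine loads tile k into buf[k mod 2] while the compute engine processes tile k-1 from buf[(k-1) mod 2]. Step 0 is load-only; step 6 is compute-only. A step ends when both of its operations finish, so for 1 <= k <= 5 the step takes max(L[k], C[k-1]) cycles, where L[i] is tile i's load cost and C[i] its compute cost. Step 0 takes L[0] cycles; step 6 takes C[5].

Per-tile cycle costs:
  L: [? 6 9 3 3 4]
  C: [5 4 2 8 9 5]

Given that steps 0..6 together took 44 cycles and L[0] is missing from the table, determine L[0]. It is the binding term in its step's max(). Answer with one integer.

step 0 = dur = L[0]=? = L[0]  (unknown; binding)
step 1 = dur = max(L[1]=6, C[0]=5) = 6
step 2 = dur = max(L[2]=9, C[1]=4) = 9
step 3 = dur = max(L[3]=3, C[2]=2) = 3
step 4 = dur = max(L[4]=3, C[3]=8) = 8
step 5 = dur = max(L[5]=4, C[4]=9) = 9
step 6 = dur = C[5]=5 = 5
sum of known step durations = 40
dur[0] = total - known = 44 - 40 = 4
L[0] is the binding max in step 0, so L[0] = dur[0] = 4

L[0] = 4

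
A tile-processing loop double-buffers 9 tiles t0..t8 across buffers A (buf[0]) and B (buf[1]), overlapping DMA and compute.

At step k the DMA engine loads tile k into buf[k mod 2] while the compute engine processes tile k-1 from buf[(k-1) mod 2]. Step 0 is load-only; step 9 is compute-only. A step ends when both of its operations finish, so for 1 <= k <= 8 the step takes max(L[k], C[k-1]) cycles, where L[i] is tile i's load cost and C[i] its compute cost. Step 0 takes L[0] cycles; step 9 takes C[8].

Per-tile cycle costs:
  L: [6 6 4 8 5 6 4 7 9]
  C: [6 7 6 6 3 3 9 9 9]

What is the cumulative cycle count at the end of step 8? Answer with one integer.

k=0 load=t0/6c comp=- wait=6 total=6
k=1 load=t1/6c comp=t0/6c wait=6 total=12
k=2 load=t2/4c comp=t1/7c wait=7 total=19
k=3 load=t3/8c comp=t2/6c wait=8 total=27
k=4 load=t4/5c comp=t3/6c wait=6 total=33
k=5 load=t5/6c comp=t4/3c wait=6 total=39
k=6 load=t6/4c comp=t5/3c wait=4 total=43
k=7 load=t7/7c comp=t6/9c wait=9 total=52
k=8 load=t8/9c comp=t7/9c wait=9 total=61
k=9 load=- comp=t8/9c wait=9 total=70

end_cycle[8] = 61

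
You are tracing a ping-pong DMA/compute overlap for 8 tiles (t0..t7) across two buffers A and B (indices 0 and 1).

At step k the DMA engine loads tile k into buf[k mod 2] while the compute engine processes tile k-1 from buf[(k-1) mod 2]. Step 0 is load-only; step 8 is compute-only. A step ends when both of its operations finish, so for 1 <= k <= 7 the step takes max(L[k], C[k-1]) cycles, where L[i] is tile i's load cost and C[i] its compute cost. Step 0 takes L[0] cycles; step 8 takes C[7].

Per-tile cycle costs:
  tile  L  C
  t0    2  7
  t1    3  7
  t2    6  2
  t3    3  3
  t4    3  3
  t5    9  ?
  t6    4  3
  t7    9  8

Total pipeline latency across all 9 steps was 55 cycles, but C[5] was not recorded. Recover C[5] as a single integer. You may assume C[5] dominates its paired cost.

step 0 → dur = L[0]=2 = 2
step 1 → dur = max(L[1]=3, C[0]=7) = 7
step 2 → dur = max(L[2]=6, C[1]=7) = 7
step 3 → dur = max(L[3]=3, C[2]=2) = 3
step 4 → dur = max(L[4]=3, C[3]=3) = 3
step 5 → dur = max(L[5]=9, C[4]=3) = 9
step 6 → dur = max(L[6]=4, C[5]=?) = C[5]  (unknown; binding)
step 7 → dur = max(L[7]=9, C[6]=3) = 9
step 8 → dur = C[7]=8 = 8
sum of known step durations = 48
dur[6] = total - known = 55 - 48 = 7
C[5] is the binding max in step 6, so C[5] = dur[6] = 7

C[5] = 7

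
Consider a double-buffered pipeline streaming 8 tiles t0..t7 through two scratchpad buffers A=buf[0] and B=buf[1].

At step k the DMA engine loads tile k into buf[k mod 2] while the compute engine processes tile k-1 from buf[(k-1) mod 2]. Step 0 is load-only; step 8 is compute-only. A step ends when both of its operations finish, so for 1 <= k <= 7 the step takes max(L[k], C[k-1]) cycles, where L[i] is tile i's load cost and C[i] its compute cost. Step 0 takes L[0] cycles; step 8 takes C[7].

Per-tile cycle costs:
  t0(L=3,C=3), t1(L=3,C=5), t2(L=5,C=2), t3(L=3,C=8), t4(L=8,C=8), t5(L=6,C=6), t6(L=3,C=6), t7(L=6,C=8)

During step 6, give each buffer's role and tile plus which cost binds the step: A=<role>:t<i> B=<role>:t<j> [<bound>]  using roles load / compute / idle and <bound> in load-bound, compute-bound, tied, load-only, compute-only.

step 6: A=load:t6 B=compute:t5 [compute-bound]

k=0 load=t0/3c comp=- wait=3 total=3
k=1 load=t1/3c comp=t0/3c wait=3 total=6
k=2 load=t2/5c comp=t1/5c wait=5 total=11
k=3 load=t3/3c comp=t2/2c wait=3 total=14
k=4 load=t4/8c comp=t3/8c wait=8 total=22
k=5 load=t5/6c comp=t4/8c wait=8 total=30
k=6 load=t6/3c comp=t5/6c wait=6 total=36
k=7 load=t7/6c comp=t6/6c wait=6 total=42
k=8 load=- comp=t7/8c wait=8 total=50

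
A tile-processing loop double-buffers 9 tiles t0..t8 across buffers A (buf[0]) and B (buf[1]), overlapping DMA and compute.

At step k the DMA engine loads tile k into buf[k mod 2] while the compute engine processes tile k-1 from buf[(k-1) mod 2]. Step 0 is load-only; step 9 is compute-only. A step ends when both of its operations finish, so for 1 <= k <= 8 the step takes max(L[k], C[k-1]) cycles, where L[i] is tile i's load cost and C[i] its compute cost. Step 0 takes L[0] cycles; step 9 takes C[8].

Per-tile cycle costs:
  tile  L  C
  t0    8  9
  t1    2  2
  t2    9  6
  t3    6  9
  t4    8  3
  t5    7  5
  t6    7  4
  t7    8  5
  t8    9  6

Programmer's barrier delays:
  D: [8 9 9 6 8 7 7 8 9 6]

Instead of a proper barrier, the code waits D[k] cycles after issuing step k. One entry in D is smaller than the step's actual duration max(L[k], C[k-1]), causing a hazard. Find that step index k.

hazard at step 4

[0] required=L[0]=8=8 vs D=8 ok
[1] required=max(L[1]=2,C[0]=9)=9 vs D=9 ok
[2] required=max(L[2]=9,C[1]=2)=9 vs D=9 ok
[3] required=max(L[3]=6,C[2]=6)=6 vs D=6 ok
[4] required=max(L[4]=8,C[3]=9)=9 vs D=8 SHORT
[5] required=max(L[5]=7,C[4]=3)=7 vs D=7 ok
[6] required=max(L[6]=7,C[5]=5)=7 vs D=7 ok
[7] required=max(L[7]=8,C[6]=4)=8 vs D=8 ok
[8] required=max(L[8]=9,C[7]=5)=9 vs D=9 ok
[9] required=C[8]=6=6 vs D=6 ok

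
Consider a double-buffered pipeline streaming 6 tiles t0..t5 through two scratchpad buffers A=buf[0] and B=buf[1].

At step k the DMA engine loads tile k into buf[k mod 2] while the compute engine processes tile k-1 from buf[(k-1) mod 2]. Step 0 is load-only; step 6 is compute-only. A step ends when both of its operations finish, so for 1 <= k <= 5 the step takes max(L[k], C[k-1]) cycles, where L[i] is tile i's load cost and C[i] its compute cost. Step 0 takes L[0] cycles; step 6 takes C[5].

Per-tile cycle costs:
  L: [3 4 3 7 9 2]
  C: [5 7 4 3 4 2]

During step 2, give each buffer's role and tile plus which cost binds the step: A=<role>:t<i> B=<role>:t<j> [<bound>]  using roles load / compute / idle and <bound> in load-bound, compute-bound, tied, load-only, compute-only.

  0. 3=3c; end=3; A:t0 B:-
  1. max(4,5)=5c; end=8; A:t0 B:t1
  2. max(3,7)=7c; end=15; A:t2 B:t1
  3. max(7,4)=7c; end=22; A:t2 B:t3
  4. max(9,3)=9c; end=31; A:t4 B:t3
  5. max(2,4)=4c; end=35; A:t4 B:t5
  6. 2=2c; end=37; A:t4 B:t5

step 2: A=load:t2 B=compute:t1 [compute-bound]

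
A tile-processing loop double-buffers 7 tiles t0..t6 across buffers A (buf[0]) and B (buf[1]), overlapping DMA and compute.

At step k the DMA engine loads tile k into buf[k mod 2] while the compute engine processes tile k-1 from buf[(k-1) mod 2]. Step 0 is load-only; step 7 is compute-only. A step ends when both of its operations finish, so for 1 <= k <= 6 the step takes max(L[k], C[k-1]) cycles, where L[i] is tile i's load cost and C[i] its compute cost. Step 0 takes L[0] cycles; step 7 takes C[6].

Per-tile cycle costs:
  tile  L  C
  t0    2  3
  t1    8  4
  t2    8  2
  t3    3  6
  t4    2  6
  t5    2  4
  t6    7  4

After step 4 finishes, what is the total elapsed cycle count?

step 0: L[0]=2 → dur=2, Σ=2 | A=load:t0 B=idle [load-only]
step 1: L[1]=8 C[0]=3 → dur=8, Σ=10 | A=compute:t0 B=load:t1 [load-bound]
step 2: L[2]=8 C[1]=4 → dur=8, Σ=18 | A=load:t2 B=compute:t1 [load-bound]
step 3: L[3]=3 C[2]=2 → dur=3, Σ=21 | A=compute:t2 B=load:t3 [load-bound]
step 4: L[4]=2 C[3]=6 → dur=6, Σ=27 | A=load:t4 B=compute:t3 [compute-bound]
step 5: L[5]=2 C[4]=6 → dur=6, Σ=33 | A=compute:t4 B=load:t5 [compute-bound]
step 6: L[6]=7 C[5]=4 → dur=7, Σ=40 | A=load:t6 B=compute:t5 [load-bound]
step 7: C[6]=4 → dur=4, Σ=44 | A=compute:t6 B=idle [compute-only]

end_cycle[4] = 27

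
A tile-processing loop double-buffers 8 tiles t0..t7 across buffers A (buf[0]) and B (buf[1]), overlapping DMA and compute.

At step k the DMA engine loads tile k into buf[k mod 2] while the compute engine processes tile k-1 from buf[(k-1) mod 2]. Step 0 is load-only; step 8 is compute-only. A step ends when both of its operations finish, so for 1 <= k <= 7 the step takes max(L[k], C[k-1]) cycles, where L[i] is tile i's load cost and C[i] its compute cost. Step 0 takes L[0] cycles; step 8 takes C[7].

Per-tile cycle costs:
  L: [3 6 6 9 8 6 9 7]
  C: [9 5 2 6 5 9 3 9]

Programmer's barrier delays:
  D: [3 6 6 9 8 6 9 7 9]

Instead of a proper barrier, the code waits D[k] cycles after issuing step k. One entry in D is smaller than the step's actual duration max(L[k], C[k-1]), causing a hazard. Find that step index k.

step 0: need L[0]=3 = 3; D[0]=3 ok
step 1: need max(L[1]=6,C[0]=9) = 9; D[1]=6 SHORT
step 2: need max(L[2]=6,C[1]=5) = 6; D[2]=6 ok
step 3: need max(L[3]=9,C[2]=2) = 9; D[3]=9 ok
step 4: need max(L[4]=8,C[3]=6) = 8; D[4]=8 ok
step 5: need max(L[5]=6,C[4]=5) = 6; D[5]=6 ok
step 6: need max(L[6]=9,C[5]=9) = 9; D[6]=9 ok
step 7: need max(L[7]=7,C[6]=3) = 7; D[7]=7 ok
step 8: need C[7]=9 = 9; D[8]=9 ok

hazard at step 1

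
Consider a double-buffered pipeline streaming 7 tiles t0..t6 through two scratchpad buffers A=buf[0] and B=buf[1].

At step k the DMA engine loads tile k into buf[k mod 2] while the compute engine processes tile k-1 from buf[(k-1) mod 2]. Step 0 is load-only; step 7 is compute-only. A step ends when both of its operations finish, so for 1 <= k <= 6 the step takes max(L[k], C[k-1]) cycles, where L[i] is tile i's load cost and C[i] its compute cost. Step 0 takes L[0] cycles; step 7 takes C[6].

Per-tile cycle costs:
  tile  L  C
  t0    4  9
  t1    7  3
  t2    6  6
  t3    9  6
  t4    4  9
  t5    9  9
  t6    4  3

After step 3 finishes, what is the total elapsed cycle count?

end_cycle[3] = 28

[0] DMA t0→A (4c) ∥ CU idle ⇒ 4c, clock 4
[1] DMA t1→B (7c) ∥ CU A:t0 (9c) ⇒ 9c, clock 13
[2] DMA t2→A (6c) ∥ CU B:t1 (3c) ⇒ 6c, clock 19
[3] DMA t3→B (9c) ∥ CU A:t2 (6c) ⇒ 9c, clock 28
[4] DMA t4→A (4c) ∥ CU B:t3 (6c) ⇒ 6c, clock 34
[5] DMA t5→B (9c) ∥ CU A:t4 (9c) ⇒ 9c, clock 43
[6] DMA t6→A (4c) ∥ CU B:t5 (9c) ⇒ 9c, clock 52
[7] DMA idle ∥ CU A:t6 (3c) ⇒ 3c, clock 55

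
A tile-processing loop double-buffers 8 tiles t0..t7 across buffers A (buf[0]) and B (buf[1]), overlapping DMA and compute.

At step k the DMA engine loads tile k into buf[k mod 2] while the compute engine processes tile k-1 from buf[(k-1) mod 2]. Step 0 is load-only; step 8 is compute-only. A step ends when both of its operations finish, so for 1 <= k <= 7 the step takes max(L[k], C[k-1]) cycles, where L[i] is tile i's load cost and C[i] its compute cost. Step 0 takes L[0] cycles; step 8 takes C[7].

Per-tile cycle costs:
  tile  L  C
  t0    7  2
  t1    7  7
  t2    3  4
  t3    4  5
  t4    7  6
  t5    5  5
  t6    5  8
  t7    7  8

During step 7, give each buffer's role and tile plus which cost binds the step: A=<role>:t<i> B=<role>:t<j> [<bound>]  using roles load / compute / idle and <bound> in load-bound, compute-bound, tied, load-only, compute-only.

k=0 load=t0/7c comp=- wait=7 total=7
k=1 load=t1/7c comp=t0/2c wait=7 total=14
k=2 load=t2/3c comp=t1/7c wait=7 total=21
k=3 load=t3/4c comp=t2/4c wait=4 total=25
k=4 load=t4/7c comp=t3/5c wait=7 total=32
k=5 load=t5/5c comp=t4/6c wait=6 total=38
k=6 load=t6/5c comp=t5/5c wait=5 total=43
k=7 load=t7/7c comp=t6/8c wait=8 total=51
k=8 load=- comp=t7/8c wait=8 total=59

step 7: A=compute:t6 B=load:t7 [compute-bound]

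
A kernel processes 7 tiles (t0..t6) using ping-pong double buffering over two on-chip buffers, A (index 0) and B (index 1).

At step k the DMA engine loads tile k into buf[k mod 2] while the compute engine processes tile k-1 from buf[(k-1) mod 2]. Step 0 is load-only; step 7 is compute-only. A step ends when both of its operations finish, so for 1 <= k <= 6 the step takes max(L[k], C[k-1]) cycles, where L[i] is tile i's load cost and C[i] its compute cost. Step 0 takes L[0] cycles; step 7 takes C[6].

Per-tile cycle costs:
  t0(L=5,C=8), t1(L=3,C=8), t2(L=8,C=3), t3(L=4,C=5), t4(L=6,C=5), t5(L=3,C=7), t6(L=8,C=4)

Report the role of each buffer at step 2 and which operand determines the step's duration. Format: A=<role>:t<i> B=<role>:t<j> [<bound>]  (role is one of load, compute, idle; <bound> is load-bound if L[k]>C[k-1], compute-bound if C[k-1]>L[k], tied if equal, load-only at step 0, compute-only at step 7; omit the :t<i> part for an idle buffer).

step 2: A=load:t2 B=compute:t1 [tied]

step 0: L[0]=5 → dur=5, Σ=5 | A=load:t0 B=idle [load-only]
step 1: L[1]=3 C[0]=8 → dur=8, Σ=13 | A=compute:t0 B=load:t1 [compute-bound]
step 2: L[2]=8 C[1]=8 → dur=8, Σ=21 | A=load:t2 B=compute:t1 [tied]
step 3: L[3]=4 C[2]=3 → dur=4, Σ=25 | A=compute:t2 B=load:t3 [load-bound]
step 4: L[4]=6 C[3]=5 → dur=6, Σ=31 | A=load:t4 B=compute:t3 [load-bound]
step 5: L[5]=3 C[4]=5 → dur=5, Σ=36 | A=compute:t4 B=load:t5 [compute-bound]
step 6: L[6]=8 C[5]=7 → dur=8, Σ=44 | A=load:t6 B=compute:t5 [load-bound]
step 7: C[6]=4 → dur=4, Σ=48 | A=compute:t6 B=idle [compute-only]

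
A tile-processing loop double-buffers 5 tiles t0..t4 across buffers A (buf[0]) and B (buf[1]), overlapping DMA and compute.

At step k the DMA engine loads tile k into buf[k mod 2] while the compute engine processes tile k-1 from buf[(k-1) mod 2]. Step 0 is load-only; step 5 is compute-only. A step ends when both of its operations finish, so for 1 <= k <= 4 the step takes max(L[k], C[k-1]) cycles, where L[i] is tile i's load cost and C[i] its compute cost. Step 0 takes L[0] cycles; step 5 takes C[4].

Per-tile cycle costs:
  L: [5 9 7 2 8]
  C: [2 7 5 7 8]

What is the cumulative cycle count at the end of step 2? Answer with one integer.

end_cycle[2] = 21

[0] DMA t0→A (5c) ∥ CU idle ⇒ 5c, clock 5
[1] DMA t1→B (9c) ∥ CU A:t0 (2c) ⇒ 9c, clock 14
[2] DMA t2→A (7c) ∥ CU B:t1 (7c) ⇒ 7c, clock 21
[3] DMA t3→B (2c) ∥ CU A:t2 (5c) ⇒ 5c, clock 26
[4] DMA t4→A (8c) ∥ CU B:t3 (7c) ⇒ 8c, clock 34
[5] DMA idle ∥ CU A:t4 (8c) ⇒ 8c, clock 42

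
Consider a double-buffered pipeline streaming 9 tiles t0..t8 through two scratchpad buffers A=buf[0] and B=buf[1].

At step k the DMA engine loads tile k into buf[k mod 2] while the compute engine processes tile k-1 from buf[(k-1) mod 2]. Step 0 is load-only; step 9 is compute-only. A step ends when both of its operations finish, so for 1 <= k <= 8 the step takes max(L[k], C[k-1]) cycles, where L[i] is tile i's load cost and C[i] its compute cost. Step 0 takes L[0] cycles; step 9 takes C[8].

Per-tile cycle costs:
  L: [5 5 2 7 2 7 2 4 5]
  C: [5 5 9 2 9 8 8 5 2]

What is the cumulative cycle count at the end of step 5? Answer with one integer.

end_cycle[5] = 35

step 0: L[0]=5 → dur=5, Σ=5 | A=load:t0 B=idle [load-only]
step 1: L[1]=5 C[0]=5 → dur=5, Σ=10 | A=compute:t0 B=load:t1 [tied]
step 2: L[2]=2 C[1]=5 → dur=5, Σ=15 | A=load:t2 B=compute:t1 [compute-bound]
step 3: L[3]=7 C[2]=9 → dur=9, Σ=24 | A=compute:t2 B=load:t3 [compute-bound]
step 4: L[4]=2 C[3]=2 → dur=2, Σ=26 | A=load:t4 B=compute:t3 [tied]
step 5: L[5]=7 C[4]=9 → dur=9, Σ=35 | A=compute:t4 B=load:t5 [compute-bound]
step 6: L[6]=2 C[5]=8 → dur=8, Σ=43 | A=load:t6 B=compute:t5 [compute-bound]
step 7: L[7]=4 C[6]=8 → dur=8, Σ=51 | A=compute:t6 B=load:t7 [compute-bound]
step 8: L[8]=5 C[7]=5 → dur=5, Σ=56 | A=load:t8 B=compute:t7 [tied]
step 9: C[8]=2 → dur=2, Σ=58 | A=compute:t8 B=idle [compute-only]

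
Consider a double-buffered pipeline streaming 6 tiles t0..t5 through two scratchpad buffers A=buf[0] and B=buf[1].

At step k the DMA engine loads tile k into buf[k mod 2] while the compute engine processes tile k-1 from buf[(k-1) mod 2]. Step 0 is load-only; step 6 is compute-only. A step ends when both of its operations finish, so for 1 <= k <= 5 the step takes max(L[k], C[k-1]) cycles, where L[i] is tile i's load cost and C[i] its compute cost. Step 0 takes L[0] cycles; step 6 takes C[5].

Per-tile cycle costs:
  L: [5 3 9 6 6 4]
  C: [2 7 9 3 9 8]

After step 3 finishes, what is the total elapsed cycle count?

  0. 5=5c; end=5; A:t0 B:-
  1. max(3,2)=3c; end=8; A:t0 B:t1
  2. max(9,7)=9c; end=17; A:t2 B:t1
  3. max(6,9)=9c; end=26; A:t2 B:t3
  4. max(6,3)=6c; end=32; A:t4 B:t3
  5. max(4,9)=9c; end=41; A:t4 B:t5
  6. 8=8c; end=49; A:t4 B:t5

end_cycle[3] = 26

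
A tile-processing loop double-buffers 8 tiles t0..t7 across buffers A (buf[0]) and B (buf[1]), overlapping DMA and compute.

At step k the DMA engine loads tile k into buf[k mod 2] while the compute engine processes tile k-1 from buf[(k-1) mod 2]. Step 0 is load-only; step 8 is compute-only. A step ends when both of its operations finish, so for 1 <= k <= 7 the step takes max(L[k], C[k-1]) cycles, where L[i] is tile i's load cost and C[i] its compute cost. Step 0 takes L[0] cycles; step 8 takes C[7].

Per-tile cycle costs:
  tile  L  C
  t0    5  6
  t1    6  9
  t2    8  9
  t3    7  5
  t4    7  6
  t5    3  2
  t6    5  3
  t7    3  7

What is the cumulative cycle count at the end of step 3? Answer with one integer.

end_cycle[3] = 29

[0] DMA t0→A (5c) ∥ CU idle ⇒ 5c, clock 5
[1] DMA t1→B (6c) ∥ CU A:t0 (6c) ⇒ 6c, clock 11
[2] DMA t2→A (8c) ∥ CU B:t1 (9c) ⇒ 9c, clock 20
[3] DMA t3→B (7c) ∥ CU A:t2 (9c) ⇒ 9c, clock 29
[4] DMA t4→A (7c) ∥ CU B:t3 (5c) ⇒ 7c, clock 36
[5] DMA t5→B (3c) ∥ CU A:t4 (6c) ⇒ 6c, clock 42
[6] DMA t6→A (5c) ∥ CU B:t5 (2c) ⇒ 5c, clock 47
[7] DMA t7→B (3c) ∥ CU A:t6 (3c) ⇒ 3c, clock 50
[8] DMA idle ∥ CU B:t7 (7c) ⇒ 7c, clock 57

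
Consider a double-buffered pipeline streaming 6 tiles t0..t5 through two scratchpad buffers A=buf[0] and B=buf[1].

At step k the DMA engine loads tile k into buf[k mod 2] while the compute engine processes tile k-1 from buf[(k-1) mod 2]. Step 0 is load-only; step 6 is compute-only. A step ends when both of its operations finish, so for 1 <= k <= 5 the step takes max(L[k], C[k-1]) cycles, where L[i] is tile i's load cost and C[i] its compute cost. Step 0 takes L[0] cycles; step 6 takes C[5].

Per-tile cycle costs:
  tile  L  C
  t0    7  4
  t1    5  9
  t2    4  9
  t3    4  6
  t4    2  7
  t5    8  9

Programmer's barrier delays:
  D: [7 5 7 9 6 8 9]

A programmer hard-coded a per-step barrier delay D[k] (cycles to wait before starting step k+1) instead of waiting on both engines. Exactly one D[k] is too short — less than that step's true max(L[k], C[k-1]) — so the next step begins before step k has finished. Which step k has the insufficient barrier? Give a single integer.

hazard at step 2

k=0 barrier L[0]=7→7c, D[0]=7 ok
k=1 barrier max(L[1]=5,C[0]=4)→5c, D[1]=5 ok
k=2 barrier max(L[2]=4,C[1]=9)→9c, D[2]=7 SHORT
k=3 barrier max(L[3]=4,C[2]=9)→9c, D[3]=9 ok
k=4 barrier max(L[4]=2,C[3]=6)→6c, D[4]=6 ok
k=5 barrier max(L[5]=8,C[4]=7)→8c, D[5]=8 ok
k=6 barrier C[5]=9→9c, D[6]=9 ok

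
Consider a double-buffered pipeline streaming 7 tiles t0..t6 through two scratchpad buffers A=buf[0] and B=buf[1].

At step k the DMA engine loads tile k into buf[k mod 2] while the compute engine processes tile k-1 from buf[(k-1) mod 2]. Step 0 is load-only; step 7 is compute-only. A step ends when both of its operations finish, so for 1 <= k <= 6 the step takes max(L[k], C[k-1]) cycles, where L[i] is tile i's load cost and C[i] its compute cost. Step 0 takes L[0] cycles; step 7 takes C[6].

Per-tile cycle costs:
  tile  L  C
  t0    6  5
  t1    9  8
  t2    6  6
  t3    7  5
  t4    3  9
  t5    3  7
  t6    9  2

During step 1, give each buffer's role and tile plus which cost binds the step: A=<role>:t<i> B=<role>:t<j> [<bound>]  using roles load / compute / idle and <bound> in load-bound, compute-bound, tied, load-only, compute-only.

step 1: A=compute:t0 B=load:t1 [load-bound]

k=0 load=t0/6c comp=- wait=6 total=6
k=1 load=t1/9c comp=t0/5c wait=9 total=15
k=2 load=t2/6c comp=t1/8c wait=8 total=23
k=3 load=t3/7c comp=t2/6c wait=7 total=30
k=4 load=t4/3c comp=t3/5c wait=5 total=35
k=5 load=t5/3c comp=t4/9c wait=9 total=44
k=6 load=t6/9c comp=t5/7c wait=9 total=53
k=7 load=- comp=t6/2c wait=2 total=55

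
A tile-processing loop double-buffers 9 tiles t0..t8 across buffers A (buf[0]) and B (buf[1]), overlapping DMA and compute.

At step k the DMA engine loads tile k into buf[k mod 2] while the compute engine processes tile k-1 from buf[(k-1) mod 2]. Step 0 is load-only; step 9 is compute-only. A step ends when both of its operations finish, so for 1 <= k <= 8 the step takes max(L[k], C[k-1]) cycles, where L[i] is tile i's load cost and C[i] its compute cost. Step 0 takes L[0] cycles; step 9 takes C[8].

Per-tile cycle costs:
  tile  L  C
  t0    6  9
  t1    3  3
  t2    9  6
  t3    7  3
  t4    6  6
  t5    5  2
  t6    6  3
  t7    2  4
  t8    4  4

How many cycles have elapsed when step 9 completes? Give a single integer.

end_cycle[9] = 60

k=0 load=t0/6c comp=- wait=6 total=6
k=1 load=t1/3c comp=t0/9c wait=9 total=15
k=2 load=t2/9c comp=t1/3c wait=9 total=24
k=3 load=t3/7c comp=t2/6c wait=7 total=31
k=4 load=t4/6c comp=t3/3c wait=6 total=37
k=5 load=t5/5c comp=t4/6c wait=6 total=43
k=6 load=t6/6c comp=t5/2c wait=6 total=49
k=7 load=t7/2c comp=t6/3c wait=3 total=52
k=8 load=t8/4c comp=t7/4c wait=4 total=56
k=9 load=- comp=t8/4c wait=4 total=60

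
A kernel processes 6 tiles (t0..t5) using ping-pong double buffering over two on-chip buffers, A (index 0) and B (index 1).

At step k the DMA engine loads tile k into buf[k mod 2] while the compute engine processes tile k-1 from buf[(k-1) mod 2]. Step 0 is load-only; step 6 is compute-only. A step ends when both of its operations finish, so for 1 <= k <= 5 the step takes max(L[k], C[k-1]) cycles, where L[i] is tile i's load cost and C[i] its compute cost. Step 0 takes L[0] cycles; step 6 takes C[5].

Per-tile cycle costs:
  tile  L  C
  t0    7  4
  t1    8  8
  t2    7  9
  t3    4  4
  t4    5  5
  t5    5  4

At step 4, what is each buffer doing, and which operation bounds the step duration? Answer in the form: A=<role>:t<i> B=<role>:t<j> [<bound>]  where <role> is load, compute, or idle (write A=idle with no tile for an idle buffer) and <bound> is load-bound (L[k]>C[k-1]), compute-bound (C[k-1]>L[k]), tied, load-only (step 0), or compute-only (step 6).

step 4: A=load:t4 B=compute:t3 [load-bound]

  0. 7=7c; end=7; A:t0 B:-
  1. max(8,4)=8c; end=15; A:t0 B:t1
  2. max(7,8)=8c; end=23; A:t2 B:t1
  3. max(4,9)=9c; end=32; A:t2 B:t3
  4. max(5,4)=5c; end=37; A:t4 B:t3
  5. max(5,5)=5c; end=42; A:t4 B:t5
  6. 4=4c; end=46; A:t4 B:t5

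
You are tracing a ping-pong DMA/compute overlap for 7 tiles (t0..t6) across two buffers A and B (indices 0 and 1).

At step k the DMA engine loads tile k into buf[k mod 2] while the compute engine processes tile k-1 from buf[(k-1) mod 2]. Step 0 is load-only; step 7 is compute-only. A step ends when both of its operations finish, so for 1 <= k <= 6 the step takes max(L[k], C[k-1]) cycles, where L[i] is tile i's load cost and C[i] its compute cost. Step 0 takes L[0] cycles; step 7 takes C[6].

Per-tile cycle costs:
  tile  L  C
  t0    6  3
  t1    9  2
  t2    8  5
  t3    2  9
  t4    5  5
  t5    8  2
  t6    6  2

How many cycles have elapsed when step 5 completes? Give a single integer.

end_cycle[5] = 45

  0. 6=6c; end=6; A:t0 B:-
  1. max(9,3)=9c; end=15; A:t0 B:t1
  2. max(8,2)=8c; end=23; A:t2 B:t1
  3. max(2,5)=5c; end=28; A:t2 B:t3
  4. max(5,9)=9c; end=37; A:t4 B:t3
  5. max(8,5)=8c; end=45; A:t4 B:t5
  6. max(6,2)=6c; end=51; A:t6 B:t5
  7. 2=2c; end=53; A:t6 B:t5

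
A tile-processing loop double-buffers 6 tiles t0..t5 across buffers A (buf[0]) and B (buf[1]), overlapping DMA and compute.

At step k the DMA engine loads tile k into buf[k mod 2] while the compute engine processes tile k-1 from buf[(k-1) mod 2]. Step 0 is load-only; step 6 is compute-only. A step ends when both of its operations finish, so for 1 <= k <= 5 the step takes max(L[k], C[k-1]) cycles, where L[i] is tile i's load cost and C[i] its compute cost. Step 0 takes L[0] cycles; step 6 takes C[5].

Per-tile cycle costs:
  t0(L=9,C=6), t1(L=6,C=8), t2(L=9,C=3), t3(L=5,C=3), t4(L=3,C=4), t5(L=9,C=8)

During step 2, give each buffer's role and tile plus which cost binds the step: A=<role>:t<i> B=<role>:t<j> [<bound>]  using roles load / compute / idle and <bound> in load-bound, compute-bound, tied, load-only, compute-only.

step 0: L[0]=9 → dur=9, Σ=9 | A=load:t0 B=idle [load-only]
step 1: L[1]=6 C[0]=6 → dur=6, Σ=15 | A=compute:t0 B=load:t1 [tied]
step 2: L[2]=9 C[1]=8 → dur=9, Σ=24 | A=load:t2 B=compute:t1 [load-bound]
step 3: L[3]=5 C[2]=3 → dur=5, Σ=29 | A=compute:t2 B=load:t3 [load-bound]
step 4: L[4]=3 C[3]=3 → dur=3, Σ=32 | A=load:t4 B=compute:t3 [tied]
step 5: L[5]=9 C[4]=4 → dur=9, Σ=41 | A=compute:t4 B=load:t5 [load-bound]
step 6: C[5]=8 → dur=8, Σ=49 | A=idle B=compute:t5 [compute-only]

step 2: A=load:t2 B=compute:t1 [load-bound]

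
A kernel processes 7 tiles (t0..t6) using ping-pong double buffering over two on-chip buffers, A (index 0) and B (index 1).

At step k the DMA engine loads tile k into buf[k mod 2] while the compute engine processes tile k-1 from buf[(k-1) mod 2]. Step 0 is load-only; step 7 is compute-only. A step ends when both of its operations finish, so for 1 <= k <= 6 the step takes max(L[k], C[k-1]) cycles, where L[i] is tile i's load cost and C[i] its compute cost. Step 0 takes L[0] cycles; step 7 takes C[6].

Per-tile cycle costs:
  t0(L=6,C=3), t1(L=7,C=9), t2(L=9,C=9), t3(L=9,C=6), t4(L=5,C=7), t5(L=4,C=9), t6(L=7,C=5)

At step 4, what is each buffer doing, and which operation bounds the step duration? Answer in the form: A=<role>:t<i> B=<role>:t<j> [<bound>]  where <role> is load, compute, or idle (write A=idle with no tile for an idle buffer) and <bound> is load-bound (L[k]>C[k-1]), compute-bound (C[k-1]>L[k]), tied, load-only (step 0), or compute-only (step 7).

[0] DMA t0→A (6c) ∥ CU idle ⇒ 6c, clock 6
[1] DMA t1→B (7c) ∥ CU A:t0 (3c) ⇒ 7c, clock 13
[2] DMA t2→A (9c) ∥ CU B:t1 (9c) ⇒ 9c, clock 22
[3] DMA t3→B (9c) ∥ CU A:t2 (9c) ⇒ 9c, clock 31
[4] DMA t4→A (5c) ∥ CU B:t3 (6c) ⇒ 6c, clock 37
[5] DMA t5→B (4c) ∥ CU A:t4 (7c) ⇒ 7c, clock 44
[6] DMA t6→A (7c) ∥ CU B:t5 (9c) ⇒ 9c, clock 53
[7] DMA idle ∥ CU A:t6 (5c) ⇒ 5c, clock 58

step 4: A=load:t4 B=compute:t3 [compute-bound]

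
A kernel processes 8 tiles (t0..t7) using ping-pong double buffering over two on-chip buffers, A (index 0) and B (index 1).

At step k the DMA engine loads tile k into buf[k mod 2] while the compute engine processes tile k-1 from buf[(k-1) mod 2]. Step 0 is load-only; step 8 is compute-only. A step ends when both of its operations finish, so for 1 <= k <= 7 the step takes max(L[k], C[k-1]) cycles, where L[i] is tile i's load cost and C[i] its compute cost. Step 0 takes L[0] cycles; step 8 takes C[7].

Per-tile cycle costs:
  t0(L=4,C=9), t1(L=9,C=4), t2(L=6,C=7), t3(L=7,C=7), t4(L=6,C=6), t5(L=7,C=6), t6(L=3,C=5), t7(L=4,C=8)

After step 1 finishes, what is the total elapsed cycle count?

k=0 load=t0/4c comp=- wait=4 total=4
k=1 load=t1/9c comp=t0/9c wait=9 total=13
k=2 load=t2/6c comp=t1/4c wait=6 total=19
k=3 load=t3/7c comp=t2/7c wait=7 total=26
k=4 load=t4/6c comp=t3/7c wait=7 total=33
k=5 load=t5/7c comp=t4/6c wait=7 total=40
k=6 load=t6/3c comp=t5/6c wait=6 total=46
k=7 load=t7/4c comp=t6/5c wait=5 total=51
k=8 load=- comp=t7/8c wait=8 total=59

end_cycle[1] = 13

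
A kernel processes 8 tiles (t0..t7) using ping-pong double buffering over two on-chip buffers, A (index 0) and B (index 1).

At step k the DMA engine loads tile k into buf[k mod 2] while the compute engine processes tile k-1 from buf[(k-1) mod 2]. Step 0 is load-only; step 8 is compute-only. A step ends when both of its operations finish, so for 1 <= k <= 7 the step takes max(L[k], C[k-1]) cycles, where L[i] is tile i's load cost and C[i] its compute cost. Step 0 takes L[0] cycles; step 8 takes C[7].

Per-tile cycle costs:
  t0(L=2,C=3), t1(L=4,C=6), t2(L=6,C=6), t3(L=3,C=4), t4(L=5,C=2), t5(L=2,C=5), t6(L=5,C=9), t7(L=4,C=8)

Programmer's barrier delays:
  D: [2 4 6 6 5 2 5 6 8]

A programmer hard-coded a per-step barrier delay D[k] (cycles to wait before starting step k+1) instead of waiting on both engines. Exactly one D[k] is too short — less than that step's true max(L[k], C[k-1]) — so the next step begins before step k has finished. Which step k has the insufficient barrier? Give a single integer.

k=0 barrier L[0]=2→2c, D[0]=2 ok
k=1 barrier max(L[1]=4,C[0]=3)→4c, D[1]=4 ok
k=2 barrier max(L[2]=6,C[1]=6)→6c, D[2]=6 ok
k=3 barrier max(L[3]=3,C[2]=6)→6c, D[3]=6 ok
k=4 barrier max(L[4]=5,C[3]=4)→5c, D[4]=5 ok
k=5 barrier max(L[5]=2,C[4]=2)→2c, D[5]=2 ok
k=6 barrier max(L[6]=5,C[5]=5)→5c, D[6]=5 ok
k=7 barrier max(L[7]=4,C[6]=9)→9c, D[7]=6 SHORT
k=8 barrier C[7]=8→8c, D[8]=8 ok

hazard at step 7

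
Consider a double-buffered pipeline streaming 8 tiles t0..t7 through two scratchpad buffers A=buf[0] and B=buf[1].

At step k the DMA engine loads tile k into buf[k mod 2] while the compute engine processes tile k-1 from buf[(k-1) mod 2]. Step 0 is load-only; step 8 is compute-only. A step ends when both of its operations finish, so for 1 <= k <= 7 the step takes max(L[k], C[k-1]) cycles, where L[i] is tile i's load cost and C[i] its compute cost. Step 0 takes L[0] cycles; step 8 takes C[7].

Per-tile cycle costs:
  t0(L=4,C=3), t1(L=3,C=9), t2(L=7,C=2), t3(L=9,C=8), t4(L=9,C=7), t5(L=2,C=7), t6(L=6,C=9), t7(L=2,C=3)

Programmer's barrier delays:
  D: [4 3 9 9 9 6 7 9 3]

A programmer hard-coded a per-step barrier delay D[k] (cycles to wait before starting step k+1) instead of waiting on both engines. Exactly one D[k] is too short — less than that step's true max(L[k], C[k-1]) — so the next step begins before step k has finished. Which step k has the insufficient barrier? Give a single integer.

step 0: need L[0]=4 = 4; D[0]=4 ok
step 1: need max(L[1]=3,C[0]=3) = 3; D[1]=3 ok
step 2: need max(L[2]=7,C[1]=9) = 9; D[2]=9 ok
step 3: need max(L[3]=9,C[2]=2) = 9; D[3]=9 ok
step 4: need max(L[4]=9,C[3]=8) = 9; D[4]=9 ok
step 5: need max(L[5]=2,C[4]=7) = 7; D[5]=6 SHORT
step 6: need max(L[6]=6,C[5]=7) = 7; D[6]=7 ok
step 7: need max(L[7]=2,C[6]=9) = 9; D[7]=9 ok
step 8: need C[7]=3 = 3; D[8]=3 ok

hazard at step 5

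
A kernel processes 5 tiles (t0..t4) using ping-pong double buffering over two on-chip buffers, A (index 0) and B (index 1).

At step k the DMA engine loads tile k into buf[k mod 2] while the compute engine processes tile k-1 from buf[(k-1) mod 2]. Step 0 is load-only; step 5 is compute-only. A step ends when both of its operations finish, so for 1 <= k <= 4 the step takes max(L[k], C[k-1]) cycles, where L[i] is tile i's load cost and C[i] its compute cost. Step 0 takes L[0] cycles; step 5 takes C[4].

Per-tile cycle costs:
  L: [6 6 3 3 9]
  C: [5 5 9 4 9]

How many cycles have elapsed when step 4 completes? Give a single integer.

step 0: L[0]=6 → dur=6, Σ=6 | A=load:t0 B=idle [load-only]
step 1: L[1]=6 C[0]=5 → dur=6, Σ=12 | A=compute:t0 B=load:t1 [load-bound]
step 2: L[2]=3 C[1]=5 → dur=5, Σ=17 | A=load:t2 B=compute:t1 [compute-bound]
step 3: L[3]=3 C[2]=9 → dur=9, Σ=26 | A=compute:t2 B=load:t3 [compute-bound]
step 4: L[4]=9 C[3]=4 → dur=9, Σ=35 | A=load:t4 B=compute:t3 [load-bound]
step 5: C[4]=9 → dur=9, Σ=44 | A=compute:t4 B=idle [compute-only]

end_cycle[4] = 35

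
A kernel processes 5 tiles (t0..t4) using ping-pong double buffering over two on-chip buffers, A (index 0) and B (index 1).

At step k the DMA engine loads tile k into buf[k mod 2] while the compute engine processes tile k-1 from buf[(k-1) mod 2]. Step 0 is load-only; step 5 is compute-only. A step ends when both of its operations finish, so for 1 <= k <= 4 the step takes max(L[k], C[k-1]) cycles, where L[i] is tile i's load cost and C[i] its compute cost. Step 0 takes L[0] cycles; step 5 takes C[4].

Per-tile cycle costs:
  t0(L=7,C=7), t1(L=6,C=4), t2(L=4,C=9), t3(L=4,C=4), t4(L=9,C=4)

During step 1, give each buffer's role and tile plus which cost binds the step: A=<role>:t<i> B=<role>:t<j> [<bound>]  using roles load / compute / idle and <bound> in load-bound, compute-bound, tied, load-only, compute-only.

[0] DMA t0→A (7c) ∥ CU idle ⇒ 7c, clock 7
[1] DMA t1→B (6c) ∥ CU A:t0 (7c) ⇒ 7c, clock 14
[2] DMA t2→A (4c) ∥ CU B:t1 (4c) ⇒ 4c, clock 18
[3] DMA t3→B (4c) ∥ CU A:t2 (9c) ⇒ 9c, clock 27
[4] DMA t4→A (9c) ∥ CU B:t3 (4c) ⇒ 9c, clock 36
[5] DMA idle ∥ CU A:t4 (4c) ⇒ 4c, clock 40

step 1: A=compute:t0 B=load:t1 [compute-bound]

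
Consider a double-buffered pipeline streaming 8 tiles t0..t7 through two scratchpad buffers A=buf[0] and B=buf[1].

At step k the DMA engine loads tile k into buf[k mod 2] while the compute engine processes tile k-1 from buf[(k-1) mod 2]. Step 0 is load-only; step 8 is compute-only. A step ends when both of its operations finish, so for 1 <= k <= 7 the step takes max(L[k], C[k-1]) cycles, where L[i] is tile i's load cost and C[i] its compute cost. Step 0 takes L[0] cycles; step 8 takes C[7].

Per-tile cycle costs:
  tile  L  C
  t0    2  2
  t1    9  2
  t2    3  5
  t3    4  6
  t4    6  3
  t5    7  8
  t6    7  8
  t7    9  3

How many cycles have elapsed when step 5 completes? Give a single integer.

end_cycle[5] = 32

[0] DMA t0→A (2c) ∥ CU idle ⇒ 2c, clock 2
[1] DMA t1→B (9c) ∥ CU A:t0 (2c) ⇒ 9c, clock 11
[2] DMA t2→A (3c) ∥ CU B:t1 (2c) ⇒ 3c, clock 14
[3] DMA t3→B (4c) ∥ CU A:t2 (5c) ⇒ 5c, clock 19
[4] DMA t4→A (6c) ∥ CU B:t3 (6c) ⇒ 6c, clock 25
[5] DMA t5→B (7c) ∥ CU A:t4 (3c) ⇒ 7c, clock 32
[6] DMA t6→A (7c) ∥ CU B:t5 (8c) ⇒ 8c, clock 40
[7] DMA t7→B (9c) ∥ CU A:t6 (8c) ⇒ 9c, clock 49
[8] DMA idle ∥ CU B:t7 (3c) ⇒ 3c, clock 52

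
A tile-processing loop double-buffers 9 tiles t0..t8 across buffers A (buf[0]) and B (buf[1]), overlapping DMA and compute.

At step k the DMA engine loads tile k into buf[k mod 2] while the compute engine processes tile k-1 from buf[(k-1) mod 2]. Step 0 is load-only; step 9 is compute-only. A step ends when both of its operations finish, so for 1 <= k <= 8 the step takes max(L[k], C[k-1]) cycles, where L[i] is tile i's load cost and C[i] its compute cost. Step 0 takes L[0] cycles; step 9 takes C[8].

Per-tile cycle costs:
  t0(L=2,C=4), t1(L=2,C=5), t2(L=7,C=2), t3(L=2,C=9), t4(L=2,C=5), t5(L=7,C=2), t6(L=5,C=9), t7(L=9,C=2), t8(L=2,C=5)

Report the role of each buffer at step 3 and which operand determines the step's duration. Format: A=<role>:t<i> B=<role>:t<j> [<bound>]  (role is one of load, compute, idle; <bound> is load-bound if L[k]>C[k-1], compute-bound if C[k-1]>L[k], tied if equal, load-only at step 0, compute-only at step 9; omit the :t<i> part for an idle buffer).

step 0: L[0]=2 → dur=2, Σ=2 | A=load:t0 B=idle [load-only]
step 1: L[1]=2 C[0]=4 → dur=4, Σ=6 | A=compute:t0 B=load:t1 [compute-bound]
step 2: L[2]=7 C[1]=5 → dur=7, Σ=13 | A=load:t2 B=compute:t1 [load-bound]
step 3: L[3]=2 C[2]=2 → dur=2, Σ=15 | A=compute:t2 B=load:t3 [tied]
step 4: L[4]=2 C[3]=9 → dur=9, Σ=24 | A=load:t4 B=compute:t3 [compute-bound]
step 5: L[5]=7 C[4]=5 → dur=7, Σ=31 | A=compute:t4 B=load:t5 [load-bound]
step 6: L[6]=5 C[5]=2 → dur=5, Σ=36 | A=load:t6 B=compute:t5 [load-bound]
step 7: L[7]=9 C[6]=9 → dur=9, Σ=45 | A=compute:t6 B=load:t7 [tied]
step 8: L[8]=2 C[7]=2 → dur=2, Σ=47 | A=load:t8 B=compute:t7 [tied]
step 9: C[8]=5 → dur=5, Σ=52 | A=compute:t8 B=idle [compute-only]

step 3: A=compute:t2 B=load:t3 [tied]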